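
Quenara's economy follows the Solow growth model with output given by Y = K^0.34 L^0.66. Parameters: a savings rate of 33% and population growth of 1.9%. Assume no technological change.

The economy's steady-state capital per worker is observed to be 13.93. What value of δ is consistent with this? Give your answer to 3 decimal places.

At the steady state, Δk = 0, so s·k^α = (n + δ)·k.
So s / (n + δ) = (k*)^(1−α) = 13.93^0.66 = 5.6886.
Therefore n + δ = s / 5.6886 = 0.33 / 5.6886 = 0.0580, so δ = 0.0580 − 0.019 = 0.0390.

δ ≈ 0.039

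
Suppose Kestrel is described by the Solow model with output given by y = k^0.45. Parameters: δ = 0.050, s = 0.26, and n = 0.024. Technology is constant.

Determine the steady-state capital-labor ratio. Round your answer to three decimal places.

k* = 9.823

Steady state requires s·f(k) = (n + δ)·k, i.e. s·k^α = (n + δ)·k.
Dividing both sides by k: k^(1−α) = s / (n + δ).
k^0.55 = 0.26 / (0.024 + 0.050) = 0.26 / 0.074 = 3.5135
k* = 3.5135^(1/0.55) ≈ 9.8232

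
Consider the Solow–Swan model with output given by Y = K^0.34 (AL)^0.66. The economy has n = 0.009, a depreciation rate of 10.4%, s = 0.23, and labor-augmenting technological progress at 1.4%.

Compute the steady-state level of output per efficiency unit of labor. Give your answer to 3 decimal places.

In steady state, investment equals break-even investment: s·k^α = (n + g + δ)·k.
Rearranging, k^(1−α) = s / (n + g + δ).
k^0.66 = 0.23 / (0.009 + 0.014 + 0.104) = 0.23 / 0.127 = 1.8110
k* = 1.8110^(1/0.66) ≈ 2.4592
y* = (k*)^α = 2.4592^0.34 ≈ 1.3579

y* ≈ 1.358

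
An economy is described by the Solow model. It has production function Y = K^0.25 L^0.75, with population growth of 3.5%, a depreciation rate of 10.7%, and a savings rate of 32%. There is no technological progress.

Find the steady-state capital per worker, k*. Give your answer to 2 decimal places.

k* ≈ 2.95

At the steady state, Δk = 0, so s·k^α = (n + δ)·k.
Dividing both sides by k: k^(1−α) = s / (n + δ).
k^0.75 = 0.32 / (0.035 + 0.107) = 0.32 / 0.142 = 2.2535
k* = 2.2535^(1/0.75) ≈ 2.9545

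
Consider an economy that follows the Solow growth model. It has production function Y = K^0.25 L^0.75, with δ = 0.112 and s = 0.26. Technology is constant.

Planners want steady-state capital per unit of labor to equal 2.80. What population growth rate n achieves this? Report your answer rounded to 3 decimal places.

In steady state, investment equals break-even investment: s·k^α = (n + δ)·k.
So s / (n + δ) = (k*)^(1−α) = 2.80^0.75 = 2.1646.
Therefore n + δ = s / 2.1646 = 0.26 / 2.1646 = 0.1201, so n = 0.1201 − 0.112 = 0.0081.

n ≈ 0.008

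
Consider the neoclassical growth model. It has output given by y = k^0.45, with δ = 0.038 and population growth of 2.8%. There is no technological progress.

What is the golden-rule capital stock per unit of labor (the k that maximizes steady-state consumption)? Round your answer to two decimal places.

The golden rule sets f'(k) = n + δ, i.e. α·k^(α−1) = n + δ.
So k^(1−α) = α / (n + δ) = 0.45 / 0.066 = 6.8182.
k_gold = 6.8182^(1/0.55) ≈ 32.7916

k_gold ≈ 32.79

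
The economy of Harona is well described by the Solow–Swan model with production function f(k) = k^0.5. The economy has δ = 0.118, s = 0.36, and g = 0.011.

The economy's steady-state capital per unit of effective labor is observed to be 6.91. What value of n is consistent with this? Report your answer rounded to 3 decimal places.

n ≈ 0.008

At the steady state, Δk = 0, so s·k^α = (n + g + δ)·k.
So s / (n + g + δ) = (k*)^(1−α) = 6.91^0.5 = 2.6287.
Therefore n + g + δ = s / 2.6287 = 0.36 / 2.6287 = 0.1369, so n = 0.1369 − 0.129 = 0.0079.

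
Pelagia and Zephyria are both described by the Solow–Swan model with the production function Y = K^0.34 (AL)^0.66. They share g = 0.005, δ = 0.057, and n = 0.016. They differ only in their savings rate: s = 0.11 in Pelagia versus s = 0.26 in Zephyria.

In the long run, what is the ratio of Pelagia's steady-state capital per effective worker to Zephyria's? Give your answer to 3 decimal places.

ratio ≈ 0.272

Steady-state k* = [s/(n + g + δ)]^(1/(1−α)), so the ratio is [ (s_P/(n + g + δ)_P) / (s_Z/(n + g + δ)_Z) ]^1.5152.
s_P/(n + g + δ)_P = 0.11/0.078 = 1.4103; s_Z/(n + g + δ)_Z = 0.26/0.078 = 3.3333.
Ratio = (1.4103/3.3333)^1.5152 = 0.4231^1.5152 ≈ 0.2716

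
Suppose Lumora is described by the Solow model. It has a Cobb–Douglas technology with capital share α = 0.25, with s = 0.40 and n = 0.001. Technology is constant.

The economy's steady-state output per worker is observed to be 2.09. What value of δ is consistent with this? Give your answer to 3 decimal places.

δ ≈ 0.043

At the steady state, Δk = 0, so s·k^α = (n + δ)·k.
Since y* = [s/(n + δ)]^(α/(1−α)), we have s/(n + δ) = (y*)^((1−α)/α) = 2.09^3 = 9.1293.
Therefore n + δ = s / 9.1293 = 0.40 / 9.1293 = 0.0438, so δ = 0.0438 − 0.001 = 0.0428.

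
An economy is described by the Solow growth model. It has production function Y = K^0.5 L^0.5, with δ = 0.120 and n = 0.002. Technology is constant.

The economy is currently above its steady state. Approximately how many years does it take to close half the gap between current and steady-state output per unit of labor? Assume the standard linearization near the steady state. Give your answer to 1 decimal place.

Near the steady state the convergence rate is λ = (1 − α)(n + δ).
λ = (1 − 0.5) × 0.122 = 0.5 × 0.122 = 0.0610
Half-life = ln 2 / λ = 0.6931 / 0.0610 ≈ 11.36 years

half-life ≈ 11.4 years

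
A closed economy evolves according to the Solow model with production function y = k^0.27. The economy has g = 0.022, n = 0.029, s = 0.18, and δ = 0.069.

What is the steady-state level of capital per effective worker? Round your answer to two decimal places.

k* ≈ 1.74

At the steady state, Δk = 0, so s·k^α = (n + g + δ)·k.
Dividing both sides by k: k^(1−α) = s / (n + g + δ).
k^0.73 = 0.18 / (0.029 + 0.022 + 0.069) = 0.18 / 0.120 = 1.5000
k* = 1.5000^(1/0.73) ≈ 1.7427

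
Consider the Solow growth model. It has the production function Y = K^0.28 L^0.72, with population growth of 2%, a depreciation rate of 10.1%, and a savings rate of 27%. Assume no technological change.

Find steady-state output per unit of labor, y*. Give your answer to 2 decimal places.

y* ≈ 1.37

At the steady state, Δk = 0, so s·k^α = (n + δ)·k.
Rearranging, k^(1−α) = s / (n + δ).
k^0.72 = 0.27 / (0.020 + 0.101) = 0.27 / 0.121 = 2.2314
k* = 2.2314^(1/0.72) ≈ 3.0488
y* = (k*)^α = 3.0488^0.28 ≈ 1.3663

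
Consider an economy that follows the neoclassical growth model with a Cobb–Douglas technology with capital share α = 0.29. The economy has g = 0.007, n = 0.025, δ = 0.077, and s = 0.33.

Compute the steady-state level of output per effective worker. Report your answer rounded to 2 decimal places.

y* ≈ 1.57

Steady state requires s·f(k) = (n + g + δ)·k, i.e. s·k^α = (n + g + δ)·k.
Dividing both sides by k: k^(1−α) = s / (n + g + δ).
k^0.71 = 0.33 / (0.025 + 0.007 + 0.077) = 0.33 / 0.109 = 3.0275
k* = 3.0275^(1/0.71) ≈ 4.7597
y* = (k*)^α = 4.7597^0.29 ≈ 1.5722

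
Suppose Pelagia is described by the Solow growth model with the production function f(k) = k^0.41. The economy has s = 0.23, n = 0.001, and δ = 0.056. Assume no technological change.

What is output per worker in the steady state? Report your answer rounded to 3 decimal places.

y* ≈ 2.636

Steady state requires s·f(k) = (n + δ)·k, i.e. s·k^α = (n + δ)·k.
Dividing both sides by k: k^(1−α) = s / (n + δ).
k^0.59 = 0.23 / (0.001 + 0.056) = 0.23 / 0.057 = 4.0351
k* = 4.0351^(1/0.59) ≈ 10.6383
y* = (k*)^α = 10.6383^0.41 ≈ 2.6364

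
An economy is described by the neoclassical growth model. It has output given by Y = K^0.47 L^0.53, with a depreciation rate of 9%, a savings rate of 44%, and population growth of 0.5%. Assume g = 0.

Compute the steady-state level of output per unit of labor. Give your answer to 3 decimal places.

y* = 3.894

In steady state, investment equals break-even investment: s·k^α = (n + δ)·k.
Rearranging, k^(1−α) = s / (n + δ).
k^0.53 = 0.44 / (0.005 + 0.090) = 0.44 / 0.095 = 4.6316
k* = 4.6316^(1/0.53) ≈ 18.0342
y* = (k*)^α = 18.0342^0.47 ≈ 3.8937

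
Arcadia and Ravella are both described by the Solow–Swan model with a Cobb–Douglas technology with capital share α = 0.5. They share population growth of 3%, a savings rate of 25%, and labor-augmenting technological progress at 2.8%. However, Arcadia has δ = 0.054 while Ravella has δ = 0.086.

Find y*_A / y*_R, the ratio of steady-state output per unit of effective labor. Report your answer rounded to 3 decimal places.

Steady-state y* = [s/(n + g + δ)]^(α/(1−α)), so the ratio is [ (s_A/(n + g + δ)_A) / (s_R/(n + g + δ)_R) ]^1.
s_A/(n + g + δ)_A = 0.25/0.112 = 2.2321; s_R/(n + g + δ)_R = 0.25/0.144 = 1.7361.
Ratio = (2.2321/1.7361)^1 = 1.2857^1 ≈ 1.2857

ratio ≈ 1.286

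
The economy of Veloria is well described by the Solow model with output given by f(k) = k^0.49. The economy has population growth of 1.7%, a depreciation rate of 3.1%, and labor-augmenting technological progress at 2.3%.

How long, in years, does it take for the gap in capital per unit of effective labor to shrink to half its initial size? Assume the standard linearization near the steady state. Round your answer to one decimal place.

half-life ≈ 19.1 years

Near the steady state the convergence rate is λ = (1 − α)(n + g + δ).
λ = (1 − 0.49) × 0.071 = 0.51 × 0.071 = 0.03621
Half-life = ln 2 / λ = 0.6931 / 0.03621 ≈ 19.14 years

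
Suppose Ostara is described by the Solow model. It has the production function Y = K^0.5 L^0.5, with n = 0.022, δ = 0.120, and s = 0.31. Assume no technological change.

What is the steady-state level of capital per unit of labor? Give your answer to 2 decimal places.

k* ≈ 4.77

In steady state, investment equals break-even investment: s·k^α = (n + δ)·k.
Dividing both sides by k: k^(1−α) = s / (n + δ).
k^0.5 = 0.31 / (0.022 + 0.120) = 0.31 / 0.142 = 2.1831
k* = 2.1831^(1/0.5) ≈ 4.7659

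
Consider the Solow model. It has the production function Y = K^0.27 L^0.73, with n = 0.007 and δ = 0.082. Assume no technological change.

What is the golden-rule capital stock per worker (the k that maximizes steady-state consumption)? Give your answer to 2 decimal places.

The golden rule sets f'(k) = n + δ, i.e. α·k^(α−1) = n + δ.
So k^(1−α) = α / (n + δ) = 0.27 / 0.089 = 3.0337.
k_gold = 3.0337^(1/0.73) ≈ 4.5734

k_gold ≈ 4.57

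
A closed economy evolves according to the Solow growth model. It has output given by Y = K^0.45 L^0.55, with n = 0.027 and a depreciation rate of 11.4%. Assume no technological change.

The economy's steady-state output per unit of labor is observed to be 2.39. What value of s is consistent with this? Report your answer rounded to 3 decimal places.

At the steady state, Δk = 0, so s·k^α = (n + δ)·k.
Since y* = [s/(n + δ)]^(α/(1−α)), we have s/(n + δ) = (y*)^((1−α)/α) = 2.39^1.2222 = 2.9005.
Therefore s = 2.9005 × (n + δ) = 2.9005 × 0.141 = 0.4090.

s ≈ 0.409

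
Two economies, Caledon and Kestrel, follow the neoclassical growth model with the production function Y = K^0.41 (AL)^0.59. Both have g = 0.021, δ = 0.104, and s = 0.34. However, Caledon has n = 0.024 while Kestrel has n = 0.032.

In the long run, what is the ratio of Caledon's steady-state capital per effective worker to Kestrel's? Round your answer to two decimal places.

ratio ≈ 1.09

Steady-state k* = [s/(n + g + δ)]^(1/(1−α)), so the ratio is [ (s_C/(n + g + δ)_C) / (s_K/(n + g + δ)_K) ]^1.6949.
s_C/(n + g + δ)_C = 0.34/0.149 = 2.2819; s_K/(n + g + δ)_K = 0.34/0.157 = 2.1656.
Ratio = (2.2819/2.1656)^1.6949 = 1.0537^1.6949 ≈ 1.0927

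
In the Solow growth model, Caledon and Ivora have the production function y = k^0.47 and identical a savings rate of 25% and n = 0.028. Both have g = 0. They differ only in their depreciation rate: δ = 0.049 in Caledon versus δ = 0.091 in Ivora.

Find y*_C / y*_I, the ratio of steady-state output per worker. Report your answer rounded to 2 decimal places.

Steady-state y* = [s/(n + δ)]^(α/(1−α)), so the ratio is [ (s_C/(n + δ)_C) / (s_I/(n + δ)_I) ]^0.8868.
s_C/(n + δ)_C = 0.25/0.077 = 3.2468; s_I/(n + δ)_I = 0.25/0.119 = 2.1008.
Ratio = (3.2468/2.1008)^0.8868 = 1.5455^0.8868 ≈ 1.4712

y*_C / y*_I ≈ 1.47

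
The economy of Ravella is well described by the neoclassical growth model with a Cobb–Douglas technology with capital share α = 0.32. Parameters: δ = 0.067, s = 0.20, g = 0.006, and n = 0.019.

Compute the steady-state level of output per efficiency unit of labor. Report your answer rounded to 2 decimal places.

At the steady state, Δk = 0, so s·k^α = (n + g + δ)·k.
Dividing both sides by k: k^(1−α) = s / (n + g + δ).
k^0.68 = 0.20 / (0.019 + 0.006 + 0.067) = 0.20 / 0.092 = 2.1739
k* = 2.1739^(1/0.68) ≈ 3.1329
y* = (k*)^α = 3.1329^0.32 ≈ 1.4411

y* ≈ 1.44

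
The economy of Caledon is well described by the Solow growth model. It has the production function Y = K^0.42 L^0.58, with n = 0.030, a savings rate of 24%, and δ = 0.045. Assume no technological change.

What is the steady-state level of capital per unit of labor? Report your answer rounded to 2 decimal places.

At the steady state, Δk = 0, so s·k^α = (n + δ)·k.
Dividing both sides by k: k^(1−α) = s / (n + δ).
k^0.58 = 0.24 / (0.030 + 0.045) = 0.24 / 0.075 = 3.2000
k* = 3.2000^(1/0.58) ≈ 7.4293

k* = 7.43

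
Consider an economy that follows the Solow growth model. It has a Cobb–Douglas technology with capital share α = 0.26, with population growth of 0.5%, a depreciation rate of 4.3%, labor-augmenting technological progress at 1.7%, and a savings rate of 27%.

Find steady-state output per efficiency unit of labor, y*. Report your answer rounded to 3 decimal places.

In steady state, investment equals break-even investment: s·k^α = (n + g + δ)·k.
Rearranging, k^(1−α) = s / (n + g + δ).
k^0.74 = 0.27 / (0.005 + 0.017 + 0.043) = 0.27 / 0.065 = 4.1538
k* = 4.1538^(1/0.74) ≈ 6.8507
y* = (k*)^α = 6.8507^0.26 ≈ 1.6493

y* = 1.649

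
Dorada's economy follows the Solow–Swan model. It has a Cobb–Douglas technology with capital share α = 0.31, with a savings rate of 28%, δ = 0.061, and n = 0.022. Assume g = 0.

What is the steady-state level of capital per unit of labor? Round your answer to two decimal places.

k* ≈ 5.83

Steady state requires s·f(k) = (n + δ)·k, i.e. s·k^α = (n + δ)·k.
Dividing both sides by k: k^(1−α) = s / (n + δ).
k^0.69 = 0.28 / (0.022 + 0.061) = 0.28 / 0.083 = 3.3735
k* = 3.3735^(1/0.69) ≈ 5.8255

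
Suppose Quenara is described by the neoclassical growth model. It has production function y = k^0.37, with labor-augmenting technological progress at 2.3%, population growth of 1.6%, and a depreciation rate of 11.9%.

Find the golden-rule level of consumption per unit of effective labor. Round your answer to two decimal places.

c_gold ≈ 1.04

At the golden rule, f'(k) = n + g + δ, so α·k^(α−1) = n + g + δ and k_gold = (α/(n + g + δ))^(1/(1−α)).
k_gold = (0.37/0.158)^(1/0.63) = 2.3418^1.5873 ≈ 3.8600
c_gold = f(k_gold) − (n + g + δ)·k_gold = 1.6483 − 0.158×3.8600 ≈ 1.0384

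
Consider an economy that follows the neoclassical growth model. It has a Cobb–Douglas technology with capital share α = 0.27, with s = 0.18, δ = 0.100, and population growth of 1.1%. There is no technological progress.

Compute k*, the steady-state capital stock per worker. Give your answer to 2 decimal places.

Steady state requires s·f(k) = (n + δ)·k, i.e. s·k^α = (n + δ)·k.
Dividing both sides by k: k^(1−α) = s / (n + δ).
k^0.73 = 0.18 / (0.011 + 0.100) = 0.18 / 0.111 = 1.6216
k* = 1.6216^(1/0.73) ≈ 1.9391

k* = 1.94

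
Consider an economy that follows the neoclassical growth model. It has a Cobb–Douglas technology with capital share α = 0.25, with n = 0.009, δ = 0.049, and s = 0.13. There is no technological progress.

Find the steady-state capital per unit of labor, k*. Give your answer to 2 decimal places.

In steady state, investment equals break-even investment: s·k^α = (n + δ)·k.
Dividing both sides by k: k^(1−α) = s / (n + δ).
k^0.75 = 0.13 / (0.009 + 0.049) = 0.13 / 0.058 = 2.2414
k* = 2.2414^(1/0.75) ≈ 2.9333

k* ≈ 2.93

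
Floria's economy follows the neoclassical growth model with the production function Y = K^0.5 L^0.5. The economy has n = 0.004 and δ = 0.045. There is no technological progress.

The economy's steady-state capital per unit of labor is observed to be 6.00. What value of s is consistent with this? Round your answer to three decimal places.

s ≈ 0.120

Steady state requires s·f(k) = (n + δ)·k, i.e. s·k^α = (n + δ)·k.
So s / (n + δ) = (k*)^(1−α) = 6.00^0.5 = 2.4495.
Therefore s = 2.4495 × (n + δ) = 2.4495 × 0.049 = 0.1200.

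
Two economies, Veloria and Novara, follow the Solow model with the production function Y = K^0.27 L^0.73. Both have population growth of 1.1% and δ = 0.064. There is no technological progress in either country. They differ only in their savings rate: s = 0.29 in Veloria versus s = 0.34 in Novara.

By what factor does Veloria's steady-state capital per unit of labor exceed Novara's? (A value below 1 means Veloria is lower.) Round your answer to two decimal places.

ratio ≈ 0.80

Steady-state k* = [s/(n + δ)]^(1/(1−α)), so the ratio is [ (s_V/(n + δ)_V) / (s_N/(n + δ)_N) ]^1.3699.
s_V/(n + δ)_V = 0.29/0.075 = 3.8667; s_N/(n + δ)_N = 0.34/0.075 = 4.5333.
Ratio = (3.8667/4.5333)^1.3699 = 0.8530^1.3699 ≈ 0.8043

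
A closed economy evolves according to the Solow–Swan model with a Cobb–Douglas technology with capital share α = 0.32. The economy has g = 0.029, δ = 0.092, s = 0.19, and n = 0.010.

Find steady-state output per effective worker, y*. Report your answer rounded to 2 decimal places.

y* = 1.19

Steady state requires s·f(k) = (n + g + δ)·k, i.e. s·k^α = (n + g + δ)·k.
Rearranging, k^(1−α) = s / (n + g + δ).
k^0.68 = 0.19 / (0.010 + 0.029 + 0.092) = 0.19 / 0.131 = 1.4504
k* = 1.4504^(1/0.68) ≈ 1.7278
y* = (k*)^α = 1.7278^0.32 ≈ 1.1912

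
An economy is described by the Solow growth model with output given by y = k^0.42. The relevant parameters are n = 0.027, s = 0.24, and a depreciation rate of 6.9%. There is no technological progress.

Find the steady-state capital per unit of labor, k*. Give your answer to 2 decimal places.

k* ≈ 4.85

Steady state requires s·f(k) = (n + δ)·k, i.e. s·k^α = (n + δ)·k.
Rearranging, k^(1−α) = s / (n + δ).
k^0.58 = 0.24 / (0.027 + 0.069) = 0.24 / 0.096 = 2.5000
k* = 2.5000^(1/0.58) ≈ 4.8540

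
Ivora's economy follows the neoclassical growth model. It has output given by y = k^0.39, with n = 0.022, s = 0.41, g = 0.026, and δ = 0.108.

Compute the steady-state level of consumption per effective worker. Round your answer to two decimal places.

c* = 1.09

Steady state requires s·f(k) = (n + g + δ)·k, i.e. s·k^α = (n + g + δ)·k.
Rearranging, k^(1−α) = s / (n + g + δ).
k^0.61 = 0.41 / (0.022 + 0.026 + 0.108) = 0.41 / 0.156 = 2.6282
k* = 2.6282^(1/0.61) ≈ 4.8749
y* = (k*)^α = 4.8749^0.39 ≈ 1.8548
c* = (1 − s)·y* = (1 − 0.41) × 1.8548 ≈ 1.0943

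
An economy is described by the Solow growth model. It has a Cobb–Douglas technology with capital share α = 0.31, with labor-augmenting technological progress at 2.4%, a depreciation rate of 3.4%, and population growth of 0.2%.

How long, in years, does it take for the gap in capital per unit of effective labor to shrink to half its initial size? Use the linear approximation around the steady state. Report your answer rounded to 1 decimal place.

Near the steady state the convergence rate is λ = (1 − α)(n + g + δ).
λ = (1 − 0.31) × 0.060 = 0.69 × 0.060 = 0.0414
Half-life = ln 2 / λ = 0.6931 / 0.0414 ≈ 16.74 years

half-life ≈ 16.7 years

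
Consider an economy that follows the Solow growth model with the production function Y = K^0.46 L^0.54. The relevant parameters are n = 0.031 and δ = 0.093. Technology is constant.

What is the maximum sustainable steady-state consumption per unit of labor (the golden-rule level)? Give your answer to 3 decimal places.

At the golden rule, f'(k) = n + δ, so α·k^(α−1) = n + δ and k_gold = (α/(n + δ))^(1/(1−α)).
k_gold = (0.46/0.124)^(1/0.54) = 3.7097^1.8519 ≈ 11.3334
c_gold = f(k_gold) − (n + δ)·k_gold = 3.0550 − 0.124×11.3334 ≈ 1.6497

c_gold ≈ 1.650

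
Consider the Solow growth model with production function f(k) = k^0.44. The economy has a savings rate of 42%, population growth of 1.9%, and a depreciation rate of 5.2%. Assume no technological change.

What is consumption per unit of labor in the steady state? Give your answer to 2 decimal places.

In steady state, investment equals break-even investment: s·k^α = (n + δ)·k.
Dividing both sides by k: k^(1−α) = s / (n + δ).
k^0.56 = 0.42 / (0.019 + 0.052) = 0.42 / 0.071 = 5.9155
k* = 5.9155^(1/0.56) ≈ 23.9087
y* = (k*)^α = 23.9087^0.44 ≈ 4.0417
c* = (1 − s)·y* = (1 − 0.42) × 4.0417 ≈ 2.3442

c* ≈ 2.34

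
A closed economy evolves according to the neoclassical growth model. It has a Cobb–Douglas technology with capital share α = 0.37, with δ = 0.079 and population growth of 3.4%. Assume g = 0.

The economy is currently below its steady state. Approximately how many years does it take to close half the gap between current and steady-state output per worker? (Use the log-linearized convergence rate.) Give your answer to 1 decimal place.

about 9.7 years

Near the steady state the convergence rate is λ = (1 − α)(n + δ).
λ = (1 − 0.37) × 0.113 = 0.63 × 0.113 = 0.07119
Half-life = ln 2 / λ = 0.6931 / 0.07119 ≈ 9.74 years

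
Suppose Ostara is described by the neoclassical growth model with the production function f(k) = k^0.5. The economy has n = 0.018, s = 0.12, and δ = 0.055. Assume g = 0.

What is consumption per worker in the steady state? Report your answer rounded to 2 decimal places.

c* = 1.45

At the steady state, Δk = 0, so s·k^α = (n + δ)·k.
Dividing both sides by k: k^(1−α) = s / (n + δ).
k^0.5 = 0.12 / (0.018 + 0.055) = 0.12 / 0.073 = 1.6438
k* = 1.6438^(1/0.5) ≈ 2.7021
y* = (k*)^α = 2.7021^0.5 ≈ 1.6438
c* = (1 − s)·y* = (1 − 0.12) × 1.6438 ≈ 1.4465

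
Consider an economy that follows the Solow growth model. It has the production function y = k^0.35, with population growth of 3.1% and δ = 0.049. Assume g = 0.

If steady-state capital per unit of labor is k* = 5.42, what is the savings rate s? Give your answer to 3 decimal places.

s ≈ 0.240

Steady state requires s·f(k) = (n + δ)·k, i.e. s·k^α = (n + δ)·k.
So s / (n + δ) = (k*)^(1−α) = 5.42^0.65 = 2.9998.
Therefore s = 2.9998 × (n + δ) = 2.9998 × 0.080 = 0.2400.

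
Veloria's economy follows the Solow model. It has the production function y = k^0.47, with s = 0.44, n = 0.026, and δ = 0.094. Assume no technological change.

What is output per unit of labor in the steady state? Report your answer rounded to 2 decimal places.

Steady state requires s·f(k) = (n + δ)·k, i.e. s·k^α = (n + δ)·k.
Dividing both sides by k: k^(1−α) = s / (n + δ).
k^0.53 = 0.44 / (0.026 + 0.094) = 0.44 / 0.120 = 3.6667
k* = 3.6667^(1/0.53) ≈ 11.6057
y* = (k*)^α = 11.6057^0.47 ≈ 3.1652

y* = 3.17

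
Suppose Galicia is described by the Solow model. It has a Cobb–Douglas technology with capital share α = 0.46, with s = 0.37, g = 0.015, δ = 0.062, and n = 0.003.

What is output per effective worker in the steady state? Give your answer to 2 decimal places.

In steady state, investment equals break-even investment: s·k^α = (n + g + δ)·k.
Rearranging, k^(1−α) = s / (n + g + δ).
k^0.54 = 0.37 / (0.003 + 0.015 + 0.062) = 0.37 / 0.080 = 4.6250
k* = 4.6250^(1/0.54) ≈ 17.0486
y* = (k*)^α = 17.0486^0.46 ≈ 3.6862

y* ≈ 3.69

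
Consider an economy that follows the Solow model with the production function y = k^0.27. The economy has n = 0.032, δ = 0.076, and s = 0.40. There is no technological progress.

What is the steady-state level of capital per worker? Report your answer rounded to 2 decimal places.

In steady state, investment equals break-even investment: s·k^α = (n + δ)·k.
Rearranging, k^(1−α) = s / (n + δ).
k^0.73 = 0.40 / (0.032 + 0.076) = 0.40 / 0.108 = 3.7037
k* = 3.7037^(1/0.73) ≈ 6.0111

k* ≈ 6.01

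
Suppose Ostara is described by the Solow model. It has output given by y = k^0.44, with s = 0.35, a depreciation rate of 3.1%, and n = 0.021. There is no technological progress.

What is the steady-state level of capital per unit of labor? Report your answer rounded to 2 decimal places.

k* ≈ 30.11

In steady state, investment equals break-even investment: s·k^α = (n + δ)·k.
Rearranging, k^(1−α) = s / (n + δ).
k^0.56 = 0.35 / (0.021 + 0.031) = 0.35 / 0.052 = 6.7308
k* = 6.7308^(1/0.56) ≈ 30.1086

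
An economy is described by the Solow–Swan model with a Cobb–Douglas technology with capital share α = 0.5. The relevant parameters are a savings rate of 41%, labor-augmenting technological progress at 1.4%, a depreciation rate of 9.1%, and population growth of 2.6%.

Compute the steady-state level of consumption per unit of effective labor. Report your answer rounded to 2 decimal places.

c* ≈ 1.85

Steady state requires s·f(k) = (n + g + δ)·k, i.e. s·k^α = (n + g + δ)·k.
Rearranging, k^(1−α) = s / (n + g + δ).
k^0.5 = 0.41 / (0.026 + 0.014 + 0.091) = 0.41 / 0.131 = 3.1298
k* = 3.1298^(1/0.5) ≈ 9.7956
y* = (k*)^α = 9.7956^0.5 ≈ 3.1298
c* = (1 − s)·y* = (1 − 0.41) × 3.1298 ≈ 1.8466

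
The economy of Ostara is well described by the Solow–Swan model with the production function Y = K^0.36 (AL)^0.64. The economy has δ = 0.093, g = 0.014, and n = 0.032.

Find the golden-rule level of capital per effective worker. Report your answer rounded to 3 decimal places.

The golden rule sets f'(k) = n + g + δ, i.e. α·k^(α−1) = n + g + δ.
So k^(1−α) = α / (n + g + δ) = 0.36 / 0.139 = 2.5899.
k_gold = 2.5899^(1/0.64) ≈ 4.4234

k_gold ≈ 4.423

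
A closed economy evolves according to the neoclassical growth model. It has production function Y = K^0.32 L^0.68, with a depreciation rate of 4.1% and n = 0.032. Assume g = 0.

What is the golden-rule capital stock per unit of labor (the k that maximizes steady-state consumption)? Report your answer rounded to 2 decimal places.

The golden rule sets f'(k) = n + δ, i.e. α·k^(α−1) = n + δ.
So k^(1−α) = α / (n + δ) = 0.32 / 0.073 = 4.3836.
k_gold = 4.3836^(1/0.68) ≈ 8.7876

k_gold ≈ 8.79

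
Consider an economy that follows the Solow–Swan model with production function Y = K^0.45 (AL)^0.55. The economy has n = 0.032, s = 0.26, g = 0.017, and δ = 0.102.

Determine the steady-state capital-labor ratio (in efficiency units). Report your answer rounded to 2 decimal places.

At the steady state, Δk = 0, so s·k^α = (n + g + δ)·k.
Dividing both sides by k: k^(1−α) = s / (n + g + δ).
k^0.55 = 0.26 / (0.032 + 0.017 + 0.102) = 0.26 / 0.151 = 1.7219
k* = 1.7219^(1/0.55) ≈ 2.6860

k* = 2.69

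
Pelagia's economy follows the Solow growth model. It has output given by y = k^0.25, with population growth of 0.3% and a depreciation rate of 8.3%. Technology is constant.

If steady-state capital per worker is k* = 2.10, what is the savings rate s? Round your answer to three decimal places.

At the steady state, Δk = 0, so s·k^α = (n + δ)·k.
So s / (n + δ) = (k*)^(1−α) = 2.10^0.75 = 1.7445.
Therefore s = 1.7445 × (n + δ) = 1.7445 × 0.086 = 0.1500.

s ≈ 0.150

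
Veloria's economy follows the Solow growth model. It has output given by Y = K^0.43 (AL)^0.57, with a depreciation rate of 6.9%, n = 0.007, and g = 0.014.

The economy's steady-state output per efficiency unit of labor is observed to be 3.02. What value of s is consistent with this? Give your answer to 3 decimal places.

s ≈ 0.390

Steady state requires s·f(k) = (n + g + δ)·k, i.e. s·k^α = (n + g + δ)·k.
Since y* = [s/(n + g + δ)]^(α/(1−α)), we have s/(n + g + δ) = (y*)^((1−α)/α) = 3.02^1.3256 = 4.3281.
Therefore s = 4.3281 × (n + g + δ) = 4.3281 × 0.090 = 0.3895.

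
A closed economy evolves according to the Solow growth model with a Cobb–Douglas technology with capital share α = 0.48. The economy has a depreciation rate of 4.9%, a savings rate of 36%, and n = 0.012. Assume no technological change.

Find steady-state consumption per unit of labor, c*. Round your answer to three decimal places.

c* = 3.295

Steady state requires s·f(k) = (n + δ)·k, i.e. s·k^α = (n + δ)·k.
Dividing both sides by k: k^(1−α) = s / (n + δ).
k^0.52 = 0.36 / (0.012 + 0.049) = 0.36 / 0.061 = 5.9016
k* = 5.9016^(1/0.52) ≈ 30.3832
y* = (k*)^α = 30.3832^0.48 ≈ 5.1483
c* = (1 − s)·y* = (1 − 0.36) × 5.1483 ≈ 3.2949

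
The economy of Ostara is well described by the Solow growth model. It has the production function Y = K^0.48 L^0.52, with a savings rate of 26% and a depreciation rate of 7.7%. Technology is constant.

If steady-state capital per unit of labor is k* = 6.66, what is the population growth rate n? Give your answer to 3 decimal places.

n ≈ 0.020

At the steady state, Δk = 0, so s·k^α = (n + δ)·k.
So s / (n + δ) = (k*)^(1−α) = 6.66^0.52 = 2.6804.
Therefore n + δ = s / 2.6804 = 0.26 / 2.6804 = 0.0970, so n = 0.0970 − 0.077 = 0.0200.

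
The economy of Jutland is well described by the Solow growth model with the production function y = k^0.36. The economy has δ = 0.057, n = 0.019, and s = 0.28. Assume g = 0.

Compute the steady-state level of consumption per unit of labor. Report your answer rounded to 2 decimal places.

c* ≈ 1.50

Steady state requires s·f(k) = (n + δ)·k, i.e. s·k^α = (n + δ)·k.
Dividing both sides by k: k^(1−α) = s / (n + δ).
k^0.64 = 0.28 / (0.019 + 0.057) = 0.28 / 0.076 = 3.6842
k* = 3.6842^(1/0.64) ≈ 7.6720
y* = (k*)^α = 7.6720^0.36 ≈ 2.0824
c* = (1 − s)·y* = (1 − 0.28) × 2.0824 ≈ 1.4993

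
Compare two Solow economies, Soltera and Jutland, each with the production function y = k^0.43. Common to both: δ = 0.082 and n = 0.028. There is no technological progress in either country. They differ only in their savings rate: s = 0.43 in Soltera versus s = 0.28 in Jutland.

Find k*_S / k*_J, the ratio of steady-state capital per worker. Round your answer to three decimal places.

k*_S / k*_J ≈ 2.123

Steady-state k* = [s/(n + δ)]^(1/(1−α)), so the ratio is [ (s_S/(n + δ)_S) / (s_J/(n + δ)_J) ]^1.7544.
s_S/(n + δ)_S = 0.43/0.110 = 3.9091; s_J/(n + δ)_J = 0.28/0.110 = 2.5455.
Ratio = (3.9091/2.5455)^1.7544 = 1.5357^1.7544 ≈ 2.1225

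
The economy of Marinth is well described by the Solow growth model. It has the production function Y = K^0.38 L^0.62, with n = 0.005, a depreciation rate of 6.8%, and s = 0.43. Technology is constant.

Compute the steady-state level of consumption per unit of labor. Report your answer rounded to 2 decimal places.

c* = 1.69

Steady state requires s·f(k) = (n + δ)·k, i.e. s·k^α = (n + δ)·k.
Dividing both sides by k: k^(1−α) = s / (n + δ).
k^0.62 = 0.43 / (0.005 + 0.068) = 0.43 / 0.073 = 5.8904
k* = 5.8904^(1/0.62) ≈ 17.4650
y* = (k*)^α = 17.4650^0.38 ≈ 2.9650
c* = (1 − s)·y* = (1 − 0.43) × 2.9650 ≈ 1.6901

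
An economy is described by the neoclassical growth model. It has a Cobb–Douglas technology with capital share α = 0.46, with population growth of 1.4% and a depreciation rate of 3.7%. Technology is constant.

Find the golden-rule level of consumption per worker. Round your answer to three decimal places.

At the golden rule, f'(k) = n + δ, so α·k^(α−1) = n + δ and k_gold = (α/(n + δ))^(1/(1−α)).
k_gold = (0.46/0.051)^(1/0.54) = 9.0196^1.8519 ≈ 58.7369
c_gold = f(k_gold) − (n + δ)·k_gold = 6.5118 − 0.051×58.7369 ≈ 3.5162

c_gold ≈ 3.516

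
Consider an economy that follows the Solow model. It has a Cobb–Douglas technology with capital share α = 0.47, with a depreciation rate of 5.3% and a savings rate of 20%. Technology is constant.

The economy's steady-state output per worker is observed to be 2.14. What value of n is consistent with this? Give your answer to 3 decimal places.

Steady state requires s·f(k) = (n + δ)·k, i.e. s·k^α = (n + δ)·k.
Since y* = [s/(n + δ)]^(α/(1−α)), we have s/(n + δ) = (y*)^((1−α)/α) = 2.14^1.1277 = 2.3583.
Therefore n + δ = s / 2.3583 = 0.20 / 2.3583 = 0.0848, so n = 0.0848 − 0.053 = 0.0318.

n ≈ 0.032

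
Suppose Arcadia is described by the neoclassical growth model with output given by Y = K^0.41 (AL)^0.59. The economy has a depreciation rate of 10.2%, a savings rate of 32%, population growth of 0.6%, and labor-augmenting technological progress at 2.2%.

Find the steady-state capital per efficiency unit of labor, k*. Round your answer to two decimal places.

In steady state, investment equals break-even investment: s·k^α = (n + g + δ)·k.
Rearranging, k^(1−α) = s / (n + g + δ).
k^0.59 = 0.32 / (0.006 + 0.022 + 0.102) = 0.32 / 0.130 = 2.4615
k* = 2.4615^(1/0.59) ≈ 4.6031

k* = 4.60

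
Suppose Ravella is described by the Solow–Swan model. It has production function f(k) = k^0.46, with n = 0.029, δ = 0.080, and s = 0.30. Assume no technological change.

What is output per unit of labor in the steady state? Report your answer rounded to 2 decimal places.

In steady state, investment equals break-even investment: s·k^α = (n + δ)·k.
Dividing both sides by k: k^(1−α) = s / (n + δ).
k^0.54 = 0.30 / (0.029 + 0.080) = 0.30 / 0.109 = 2.7523
k* = 2.7523^(1/0.54) ≈ 6.5201
y* = (k*)^α = 6.5201^0.46 ≈ 2.3690

y* ≈ 2.37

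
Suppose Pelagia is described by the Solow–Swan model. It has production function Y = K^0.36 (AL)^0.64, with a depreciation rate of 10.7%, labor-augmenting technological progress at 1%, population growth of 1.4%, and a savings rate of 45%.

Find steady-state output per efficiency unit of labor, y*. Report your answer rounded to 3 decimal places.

y* ≈ 2.002

Steady state requires s·f(k) = (n + g + δ)·k, i.e. s·k^α = (n + g + δ)·k.
Rearranging, k^(1−α) = s / (n + g + δ).
k^0.64 = 0.45 / (0.014 + 0.010 + 0.107) = 0.45 / 0.131 = 3.4351
k* = 3.4351^(1/0.64) ≈ 6.8771
y* = (k*)^α = 6.8771^0.36 ≈ 2.0020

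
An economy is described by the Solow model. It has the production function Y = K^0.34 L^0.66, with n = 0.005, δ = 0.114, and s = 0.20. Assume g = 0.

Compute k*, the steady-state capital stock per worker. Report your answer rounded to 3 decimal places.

At the steady state, Δk = 0, so s·k^α = (n + δ)·k.
Dividing both sides by k: k^(1−α) = s / (n + δ).
k^0.66 = 0.20 / (0.005 + 0.114) = 0.20 / 0.119 = 1.6807
k* = 1.6807^(1/0.66) ≈ 2.1961

k* ≈ 2.196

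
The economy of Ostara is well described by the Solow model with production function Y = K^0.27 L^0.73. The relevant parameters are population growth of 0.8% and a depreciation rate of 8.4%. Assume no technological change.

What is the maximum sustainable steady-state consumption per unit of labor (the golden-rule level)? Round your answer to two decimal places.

At the golden rule, f'(k) = n + δ, so α·k^(α−1) = n + δ and k_gold = (α/(n + δ))^(1/(1−α)).
k_gold = (0.27/0.092)^(1/0.73) = 2.9348^1.3699 ≈ 4.3705
c_gold = f(k_gold) − (n + δ)·k_gold = 1.4892 − 0.092×4.3705 ≈ 1.0871

c_gold ≈ 1.09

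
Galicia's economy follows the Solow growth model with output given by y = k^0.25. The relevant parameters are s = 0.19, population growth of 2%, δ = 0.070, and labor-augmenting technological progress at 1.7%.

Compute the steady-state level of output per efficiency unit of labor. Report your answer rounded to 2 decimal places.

Steady state requires s·f(k) = (n + g + δ)·k, i.e. s·k^α = (n + g + δ)·k.
Dividing both sides by k: k^(1−α) = s / (n + g + δ).
k^0.75 = 0.19 / (0.020 + 0.017 + 0.070) = 0.19 / 0.107 = 1.7757
k* = 1.7757^(1/0.75) ≈ 2.1503
y* = (k*)^α = 2.1503^0.25 ≈ 1.2109

y* ≈ 1.21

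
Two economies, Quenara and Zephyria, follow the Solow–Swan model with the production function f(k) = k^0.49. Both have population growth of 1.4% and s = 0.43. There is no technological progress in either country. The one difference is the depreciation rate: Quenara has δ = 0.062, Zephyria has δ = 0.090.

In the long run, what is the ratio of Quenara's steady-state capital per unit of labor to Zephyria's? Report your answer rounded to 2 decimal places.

Steady-state k* = [s/(n + δ)]^(1/(1−α)), so the ratio is [ (s_Q/(n + δ)_Q) / (s_Z/(n + δ)_Z) ]^1.9608.
s_Q/(n + δ)_Q = 0.43/0.076 = 5.6579; s_Z/(n + δ)_Z = 0.43/0.104 = 4.1346.
Ratio = (5.6579/4.1346)^1.9608 = 1.3684^1.9608 ≈ 1.8496

ratio ≈ 1.85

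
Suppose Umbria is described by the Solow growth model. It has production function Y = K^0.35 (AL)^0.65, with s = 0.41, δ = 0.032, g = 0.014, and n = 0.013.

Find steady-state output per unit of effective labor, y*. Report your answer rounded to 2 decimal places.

At the steady state, Δk = 0, so s·k^α = (n + g + δ)·k.
Rearranging, k^(1−α) = s / (n + g + δ).
k^0.65 = 0.41 / (0.013 + 0.014 + 0.032) = 0.41 / 0.059 = 6.9492
k* = 6.9492^(1/0.65) ≈ 19.7371
y* = (k*)^α = 19.7371^0.35 ≈ 2.8402

y* ≈ 2.84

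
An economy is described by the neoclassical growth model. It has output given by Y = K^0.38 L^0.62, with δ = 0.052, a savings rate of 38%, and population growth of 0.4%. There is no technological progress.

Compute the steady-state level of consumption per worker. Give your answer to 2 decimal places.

At the steady state, Δk = 0, so s·k^α = (n + δ)·k.
Rearranging, k^(1−α) = s / (n + δ).
k^0.62 = 0.38 / (0.004 + 0.052) = 0.38 / 0.056 = 6.7857
k* = 6.7857^(1/0.62) ≈ 21.9423
y* = (k*)^α = 21.9423^0.38 ≈ 3.2336
c* = (1 − s)·y* = (1 − 0.38) × 3.2336 ≈ 2.0048

c* ≈ 2.00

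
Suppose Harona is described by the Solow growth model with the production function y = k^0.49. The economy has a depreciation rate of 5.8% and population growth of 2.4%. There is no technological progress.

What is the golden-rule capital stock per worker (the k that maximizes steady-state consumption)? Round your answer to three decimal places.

k_gold ≈ 33.290

The golden rule sets f'(k) = n + δ, i.e. α·k^(α−1) = n + δ.
So k^(1−α) = α / (n + δ) = 0.49 / 0.082 = 5.9756.
k_gold = 5.9756^(1/0.51) ≈ 33.2902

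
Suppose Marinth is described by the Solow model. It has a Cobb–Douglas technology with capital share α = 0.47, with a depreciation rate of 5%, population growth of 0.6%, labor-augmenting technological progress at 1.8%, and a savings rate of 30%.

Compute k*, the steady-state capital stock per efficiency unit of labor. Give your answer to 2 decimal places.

k* ≈ 14.03

At the steady state, Δk = 0, so s·k^α = (n + g + δ)·k.
Dividing both sides by k: k^(1−α) = s / (n + g + δ).
k^0.53 = 0.30 / (0.006 + 0.018 + 0.050) = 0.30 / 0.074 = 4.0541
k* = 4.0541^(1/0.53) ≈ 14.0272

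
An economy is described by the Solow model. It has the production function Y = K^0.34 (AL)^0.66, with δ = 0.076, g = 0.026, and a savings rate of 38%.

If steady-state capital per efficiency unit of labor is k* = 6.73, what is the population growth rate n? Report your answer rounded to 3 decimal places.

At the steady state, Δk = 0, so s·k^α = (n + g + δ)·k.
So s / (n + g + δ) = (k*)^(1−α) = 6.73^0.66 = 3.5196.
Therefore n + g + δ = s / 3.5196 = 0.38 / 3.5196 = 0.1080, so n = 0.1080 − 0.102 = 0.0060.

n ≈ 0.006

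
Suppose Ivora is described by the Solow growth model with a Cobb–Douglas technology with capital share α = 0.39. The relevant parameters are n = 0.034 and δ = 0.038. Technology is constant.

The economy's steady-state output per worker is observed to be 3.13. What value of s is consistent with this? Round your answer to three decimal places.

In steady state, investment equals break-even investment: s·k^α = (n + δ)·k.
Since y* = [s/(n + δ)]^(α/(1−α)), we have s/(n + δ) = (y*)^((1−α)/α) = 3.13^1.5641 = 5.9577.
Therefore s = 5.9577 × (n + δ) = 5.9577 × 0.072 = 0.4290.

s ≈ 0.429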